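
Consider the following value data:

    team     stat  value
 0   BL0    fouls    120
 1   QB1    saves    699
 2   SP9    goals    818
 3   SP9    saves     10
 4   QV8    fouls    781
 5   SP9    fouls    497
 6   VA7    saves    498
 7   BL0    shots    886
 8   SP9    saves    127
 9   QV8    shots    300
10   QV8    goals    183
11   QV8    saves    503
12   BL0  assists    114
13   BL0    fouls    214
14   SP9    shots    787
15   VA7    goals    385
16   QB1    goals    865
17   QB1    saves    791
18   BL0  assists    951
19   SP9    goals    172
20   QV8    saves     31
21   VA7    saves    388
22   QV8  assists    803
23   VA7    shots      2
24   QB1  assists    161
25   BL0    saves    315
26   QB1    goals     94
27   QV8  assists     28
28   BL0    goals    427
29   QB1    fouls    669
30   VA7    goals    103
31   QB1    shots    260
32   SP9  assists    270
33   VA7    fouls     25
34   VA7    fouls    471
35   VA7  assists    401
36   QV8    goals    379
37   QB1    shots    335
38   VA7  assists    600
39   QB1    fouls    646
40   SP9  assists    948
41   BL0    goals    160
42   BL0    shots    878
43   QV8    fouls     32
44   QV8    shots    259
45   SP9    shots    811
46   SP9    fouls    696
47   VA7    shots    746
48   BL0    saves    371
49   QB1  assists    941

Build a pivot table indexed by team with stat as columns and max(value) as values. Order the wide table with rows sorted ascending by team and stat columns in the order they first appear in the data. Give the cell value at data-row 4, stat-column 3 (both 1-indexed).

818

With rows sorted ascending by team, row 4 is team=SP9. stat columns in first-appearance order: fouls, saves, goals, shots, assists; column 3 is goals.
Long rows with team=SP9, stat=goals: max(818, 172) = 818.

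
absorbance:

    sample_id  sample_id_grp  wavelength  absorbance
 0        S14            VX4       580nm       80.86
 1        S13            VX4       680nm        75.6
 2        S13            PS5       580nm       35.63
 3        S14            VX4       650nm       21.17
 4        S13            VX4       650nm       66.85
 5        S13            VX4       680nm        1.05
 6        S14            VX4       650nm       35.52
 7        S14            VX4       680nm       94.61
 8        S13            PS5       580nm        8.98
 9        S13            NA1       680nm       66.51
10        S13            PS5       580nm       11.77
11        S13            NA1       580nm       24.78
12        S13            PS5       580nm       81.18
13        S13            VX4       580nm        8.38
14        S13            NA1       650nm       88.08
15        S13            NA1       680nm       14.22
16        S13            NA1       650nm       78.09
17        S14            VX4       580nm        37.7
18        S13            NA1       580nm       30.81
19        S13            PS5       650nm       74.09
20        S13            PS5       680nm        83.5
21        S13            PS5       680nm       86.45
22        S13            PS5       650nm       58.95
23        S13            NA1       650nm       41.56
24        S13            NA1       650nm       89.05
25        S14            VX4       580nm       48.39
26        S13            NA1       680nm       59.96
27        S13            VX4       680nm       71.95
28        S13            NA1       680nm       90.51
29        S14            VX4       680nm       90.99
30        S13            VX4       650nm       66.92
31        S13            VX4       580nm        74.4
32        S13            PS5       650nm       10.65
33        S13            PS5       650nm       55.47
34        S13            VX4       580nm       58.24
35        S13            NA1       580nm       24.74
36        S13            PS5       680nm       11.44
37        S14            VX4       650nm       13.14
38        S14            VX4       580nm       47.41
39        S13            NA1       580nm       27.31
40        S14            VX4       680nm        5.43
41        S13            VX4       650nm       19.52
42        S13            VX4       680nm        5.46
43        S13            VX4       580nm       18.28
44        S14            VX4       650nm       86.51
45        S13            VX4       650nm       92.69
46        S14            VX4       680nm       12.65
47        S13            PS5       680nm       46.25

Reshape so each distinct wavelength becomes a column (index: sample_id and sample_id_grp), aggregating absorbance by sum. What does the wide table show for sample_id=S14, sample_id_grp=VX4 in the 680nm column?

Rows with sample_id=S14, sample_id_grp=VX4 and wavelength=680nm: absorbance values are 94.61, 90.99, 5.43, 12.65.
94.61 + 90.99 + 5.43 + 12.65 = 203.68.

203.68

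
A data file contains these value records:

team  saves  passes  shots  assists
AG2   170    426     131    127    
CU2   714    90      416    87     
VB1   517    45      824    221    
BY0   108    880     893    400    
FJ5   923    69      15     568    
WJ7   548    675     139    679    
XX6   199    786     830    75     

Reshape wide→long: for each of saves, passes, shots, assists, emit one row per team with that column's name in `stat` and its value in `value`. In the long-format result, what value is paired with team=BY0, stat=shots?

893

Unpivoting turns each (team, wide-column) pair into one long row.
The wide cell at row BY0, column shots holds 893, so the long row (BY0, shots) has value=893.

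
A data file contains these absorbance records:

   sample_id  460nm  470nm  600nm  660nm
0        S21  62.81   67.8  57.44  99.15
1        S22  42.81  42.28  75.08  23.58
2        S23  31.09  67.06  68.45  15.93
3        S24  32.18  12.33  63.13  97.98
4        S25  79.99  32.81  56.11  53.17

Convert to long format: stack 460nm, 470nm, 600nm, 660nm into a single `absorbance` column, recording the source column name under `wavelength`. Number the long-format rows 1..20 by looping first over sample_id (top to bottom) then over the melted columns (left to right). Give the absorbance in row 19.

56.11

20 rows total (5 × 4). Row 19: index ⌊(19-1)/4⌋ = 4 into sample_id → S25; (19-1) mod 4 = 2 into the melted columns → 600nm.
So row 19 is (S25, 600nm, 56.11); absorbance = 56.11.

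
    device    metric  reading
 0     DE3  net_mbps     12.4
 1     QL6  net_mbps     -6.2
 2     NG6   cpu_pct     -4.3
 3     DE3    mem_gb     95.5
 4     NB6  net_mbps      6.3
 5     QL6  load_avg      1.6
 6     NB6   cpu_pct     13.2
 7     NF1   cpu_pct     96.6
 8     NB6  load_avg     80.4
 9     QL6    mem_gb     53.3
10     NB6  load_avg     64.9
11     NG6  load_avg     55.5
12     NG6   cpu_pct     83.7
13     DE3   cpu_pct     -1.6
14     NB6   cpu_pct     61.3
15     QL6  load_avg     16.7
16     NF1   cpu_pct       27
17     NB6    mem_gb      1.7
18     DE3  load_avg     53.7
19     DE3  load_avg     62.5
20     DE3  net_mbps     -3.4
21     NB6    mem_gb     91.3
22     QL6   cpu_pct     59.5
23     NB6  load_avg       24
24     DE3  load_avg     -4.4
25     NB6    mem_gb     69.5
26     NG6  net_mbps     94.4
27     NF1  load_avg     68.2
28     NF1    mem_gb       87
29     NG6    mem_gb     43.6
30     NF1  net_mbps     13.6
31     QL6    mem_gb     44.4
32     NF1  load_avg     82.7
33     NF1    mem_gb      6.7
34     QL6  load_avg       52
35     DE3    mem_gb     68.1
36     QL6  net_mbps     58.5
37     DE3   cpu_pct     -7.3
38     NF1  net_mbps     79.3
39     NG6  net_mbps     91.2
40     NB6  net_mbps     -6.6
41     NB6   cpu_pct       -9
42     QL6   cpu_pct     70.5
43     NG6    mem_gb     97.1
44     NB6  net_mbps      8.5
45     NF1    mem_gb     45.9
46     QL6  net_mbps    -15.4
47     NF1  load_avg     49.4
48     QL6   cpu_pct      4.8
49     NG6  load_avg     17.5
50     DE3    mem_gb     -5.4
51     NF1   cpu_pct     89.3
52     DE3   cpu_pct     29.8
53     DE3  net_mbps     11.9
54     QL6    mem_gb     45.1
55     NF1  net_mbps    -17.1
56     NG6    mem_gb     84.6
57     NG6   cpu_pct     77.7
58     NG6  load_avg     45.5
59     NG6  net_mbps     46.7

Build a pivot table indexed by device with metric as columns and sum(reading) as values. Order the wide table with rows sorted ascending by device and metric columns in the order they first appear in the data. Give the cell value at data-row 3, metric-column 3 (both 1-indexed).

139.6

With rows sorted ascending by device, row 3 is device=NF1. metric columns in first-appearance order: net_mbps, cpu_pct, mem_gb, load_avg; column 3 is mem_gb.
Long rows with device=NF1, metric=mem_gb: 87 + 6.7 + 45.9 = 139.6.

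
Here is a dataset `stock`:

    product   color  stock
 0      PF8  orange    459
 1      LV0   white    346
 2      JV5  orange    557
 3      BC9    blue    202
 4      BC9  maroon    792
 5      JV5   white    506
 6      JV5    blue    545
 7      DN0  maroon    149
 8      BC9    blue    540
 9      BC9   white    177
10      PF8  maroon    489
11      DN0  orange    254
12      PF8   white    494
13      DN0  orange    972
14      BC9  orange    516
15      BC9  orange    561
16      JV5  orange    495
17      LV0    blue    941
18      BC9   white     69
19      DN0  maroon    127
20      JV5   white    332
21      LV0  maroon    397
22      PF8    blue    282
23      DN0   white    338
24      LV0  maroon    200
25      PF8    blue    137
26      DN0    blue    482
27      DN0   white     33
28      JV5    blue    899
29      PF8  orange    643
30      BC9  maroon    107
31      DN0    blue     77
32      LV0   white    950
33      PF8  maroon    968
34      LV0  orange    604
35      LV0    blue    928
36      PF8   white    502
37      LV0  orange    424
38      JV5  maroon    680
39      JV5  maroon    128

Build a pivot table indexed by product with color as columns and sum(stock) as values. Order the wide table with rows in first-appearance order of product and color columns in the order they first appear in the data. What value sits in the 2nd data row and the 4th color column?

597

With rows in first-appearance order of product, row 2 is product=LV0. color columns in first-appearance order: orange, white, blue, maroon; column 4 is maroon.
Long rows with product=LV0, color=maroon: 397 + 200 = 597.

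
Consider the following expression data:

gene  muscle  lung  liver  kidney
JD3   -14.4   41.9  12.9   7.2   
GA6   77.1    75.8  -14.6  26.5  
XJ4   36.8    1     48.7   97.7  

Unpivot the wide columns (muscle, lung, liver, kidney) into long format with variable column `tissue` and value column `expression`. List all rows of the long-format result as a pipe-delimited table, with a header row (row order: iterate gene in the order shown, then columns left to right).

| gene | tissue | expression |
| JD3 | muscle | -14.4 |
| JD3 | lung | 41.9 |
| JD3 | liver | 12.9 |
| JD3 | kidney | 7.2 |
| GA6 | muscle | 77.1 |
| GA6 | lung | 75.8 |
| GA6 | liver | -14.6 |
| GA6 | kidney | 26.5 |
| XJ4 | muscle | 36.8 |
| XJ4 | lung | 1 |
| XJ4 | liver | 48.7 |
| XJ4 | kidney | 97.7 |

Each (gene, column) pair becomes one row: 3 × 4 = 12 rows.
For example, (JD3, muscle) → expression=-14.4.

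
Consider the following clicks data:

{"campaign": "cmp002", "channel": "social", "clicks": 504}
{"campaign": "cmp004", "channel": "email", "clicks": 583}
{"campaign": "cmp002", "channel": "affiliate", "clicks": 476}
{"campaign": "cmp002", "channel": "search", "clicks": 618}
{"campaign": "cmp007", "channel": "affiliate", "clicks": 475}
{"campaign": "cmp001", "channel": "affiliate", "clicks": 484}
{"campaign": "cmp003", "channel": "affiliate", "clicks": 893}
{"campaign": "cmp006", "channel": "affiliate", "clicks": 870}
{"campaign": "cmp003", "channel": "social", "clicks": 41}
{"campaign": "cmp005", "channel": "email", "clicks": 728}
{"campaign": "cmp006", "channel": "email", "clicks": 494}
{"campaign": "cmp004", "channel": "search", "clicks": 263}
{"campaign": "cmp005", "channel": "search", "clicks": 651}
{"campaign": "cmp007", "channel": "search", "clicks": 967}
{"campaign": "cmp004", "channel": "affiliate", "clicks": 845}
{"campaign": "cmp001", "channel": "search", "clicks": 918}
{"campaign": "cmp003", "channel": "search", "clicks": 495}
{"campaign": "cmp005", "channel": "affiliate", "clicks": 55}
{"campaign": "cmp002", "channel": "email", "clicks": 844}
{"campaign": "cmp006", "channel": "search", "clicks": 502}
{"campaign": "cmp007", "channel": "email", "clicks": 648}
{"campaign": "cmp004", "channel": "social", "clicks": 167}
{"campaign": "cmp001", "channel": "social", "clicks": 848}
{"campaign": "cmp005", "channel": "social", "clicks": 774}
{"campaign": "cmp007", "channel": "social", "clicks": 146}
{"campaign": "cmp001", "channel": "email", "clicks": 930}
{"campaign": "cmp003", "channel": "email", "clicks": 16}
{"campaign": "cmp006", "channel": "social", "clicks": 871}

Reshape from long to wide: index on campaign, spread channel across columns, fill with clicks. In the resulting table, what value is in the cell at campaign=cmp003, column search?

495

Wide layout: rows indexed by campaign, columns are the 4 distinct channel values (social, email, affiliate, search).
Cell (campaign=cmp003, channel=search) draws from the long row where campaign=cmp003 and channel=search, which has clicks=495.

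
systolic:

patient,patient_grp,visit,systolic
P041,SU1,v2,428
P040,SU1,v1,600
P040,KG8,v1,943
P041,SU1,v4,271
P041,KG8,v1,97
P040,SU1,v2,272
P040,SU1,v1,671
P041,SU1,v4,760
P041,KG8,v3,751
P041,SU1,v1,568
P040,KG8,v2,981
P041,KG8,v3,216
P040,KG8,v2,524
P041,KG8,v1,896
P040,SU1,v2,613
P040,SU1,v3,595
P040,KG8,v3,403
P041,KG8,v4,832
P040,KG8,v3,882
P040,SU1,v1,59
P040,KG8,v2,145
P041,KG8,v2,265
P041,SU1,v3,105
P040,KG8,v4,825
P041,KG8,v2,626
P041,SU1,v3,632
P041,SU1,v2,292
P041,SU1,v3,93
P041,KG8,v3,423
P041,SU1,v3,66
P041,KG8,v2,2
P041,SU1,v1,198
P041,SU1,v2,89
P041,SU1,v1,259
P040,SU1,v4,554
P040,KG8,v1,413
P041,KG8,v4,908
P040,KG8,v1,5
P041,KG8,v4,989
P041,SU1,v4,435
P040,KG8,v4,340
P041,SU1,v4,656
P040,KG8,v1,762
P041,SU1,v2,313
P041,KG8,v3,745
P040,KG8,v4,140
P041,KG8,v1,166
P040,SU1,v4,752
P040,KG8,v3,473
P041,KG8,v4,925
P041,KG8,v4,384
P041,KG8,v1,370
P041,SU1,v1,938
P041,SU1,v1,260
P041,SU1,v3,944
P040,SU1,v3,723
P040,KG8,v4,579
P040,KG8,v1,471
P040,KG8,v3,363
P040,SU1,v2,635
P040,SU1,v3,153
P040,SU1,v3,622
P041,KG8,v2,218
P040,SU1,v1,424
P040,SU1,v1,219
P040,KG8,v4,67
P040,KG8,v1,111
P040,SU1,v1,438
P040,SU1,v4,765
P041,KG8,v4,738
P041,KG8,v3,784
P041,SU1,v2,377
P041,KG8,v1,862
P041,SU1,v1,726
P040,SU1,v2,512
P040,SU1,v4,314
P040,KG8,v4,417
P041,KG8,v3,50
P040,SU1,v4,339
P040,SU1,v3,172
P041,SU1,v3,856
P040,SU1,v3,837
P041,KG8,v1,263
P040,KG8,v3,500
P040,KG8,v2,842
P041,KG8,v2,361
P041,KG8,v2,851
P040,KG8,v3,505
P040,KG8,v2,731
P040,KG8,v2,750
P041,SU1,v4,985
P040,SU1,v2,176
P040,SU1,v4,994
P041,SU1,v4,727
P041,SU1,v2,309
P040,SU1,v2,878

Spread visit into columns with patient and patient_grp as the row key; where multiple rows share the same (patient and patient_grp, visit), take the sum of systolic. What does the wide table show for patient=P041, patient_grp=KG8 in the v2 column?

Rows with patient=P041, patient_grp=KG8 and visit=v2: systolic values are 265, 626, 2, 218, 361, 851.
265 + 626 + 2 + 218 + 361 + 851 = 2323.

2323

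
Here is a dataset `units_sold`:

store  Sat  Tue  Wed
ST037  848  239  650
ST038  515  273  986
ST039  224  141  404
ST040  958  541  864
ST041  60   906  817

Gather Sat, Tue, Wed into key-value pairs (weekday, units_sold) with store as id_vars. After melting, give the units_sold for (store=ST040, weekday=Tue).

541

Unpivoting turns each (store, wide-column) pair into one long row.
The wide cell at row ST040, column Tue holds 541, so the long row (ST040, Tue) has units_sold=541.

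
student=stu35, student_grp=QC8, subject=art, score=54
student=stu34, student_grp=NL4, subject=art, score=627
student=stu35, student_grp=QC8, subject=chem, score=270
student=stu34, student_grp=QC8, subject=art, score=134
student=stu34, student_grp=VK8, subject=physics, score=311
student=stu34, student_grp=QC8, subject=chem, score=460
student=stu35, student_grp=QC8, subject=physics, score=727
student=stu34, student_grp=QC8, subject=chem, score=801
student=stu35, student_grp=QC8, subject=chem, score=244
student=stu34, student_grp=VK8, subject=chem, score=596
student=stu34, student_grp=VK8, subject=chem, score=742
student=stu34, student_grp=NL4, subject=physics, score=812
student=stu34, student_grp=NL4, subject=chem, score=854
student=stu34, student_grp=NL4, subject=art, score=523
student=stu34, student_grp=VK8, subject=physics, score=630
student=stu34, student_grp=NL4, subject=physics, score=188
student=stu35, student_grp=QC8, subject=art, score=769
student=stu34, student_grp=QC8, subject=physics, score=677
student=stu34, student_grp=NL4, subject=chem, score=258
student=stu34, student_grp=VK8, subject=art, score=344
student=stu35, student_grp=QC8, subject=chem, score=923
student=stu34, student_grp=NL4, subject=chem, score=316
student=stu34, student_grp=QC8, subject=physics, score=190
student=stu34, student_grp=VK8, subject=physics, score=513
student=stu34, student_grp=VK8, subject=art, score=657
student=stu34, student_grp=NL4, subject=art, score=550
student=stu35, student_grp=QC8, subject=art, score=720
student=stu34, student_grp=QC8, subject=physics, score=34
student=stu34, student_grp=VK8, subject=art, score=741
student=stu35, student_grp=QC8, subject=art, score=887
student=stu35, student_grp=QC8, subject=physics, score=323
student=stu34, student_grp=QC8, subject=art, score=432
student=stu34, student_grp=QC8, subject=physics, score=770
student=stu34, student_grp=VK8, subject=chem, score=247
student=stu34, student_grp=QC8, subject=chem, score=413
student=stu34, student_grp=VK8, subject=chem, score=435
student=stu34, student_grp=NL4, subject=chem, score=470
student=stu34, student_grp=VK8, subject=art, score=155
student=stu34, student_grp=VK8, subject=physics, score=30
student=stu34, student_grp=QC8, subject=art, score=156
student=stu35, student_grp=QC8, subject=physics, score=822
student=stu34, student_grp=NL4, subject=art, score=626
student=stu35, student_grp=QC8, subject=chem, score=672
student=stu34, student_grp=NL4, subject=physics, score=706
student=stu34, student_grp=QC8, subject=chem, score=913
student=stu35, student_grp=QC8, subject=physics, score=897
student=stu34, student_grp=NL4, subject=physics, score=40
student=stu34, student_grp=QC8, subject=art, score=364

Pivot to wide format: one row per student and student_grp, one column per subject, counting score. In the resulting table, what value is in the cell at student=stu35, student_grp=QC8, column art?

4

Rows with student=stu35, student_grp=QC8 and subject=art: score values are 54, 769, 720, 887.
4 rows match — count = 4.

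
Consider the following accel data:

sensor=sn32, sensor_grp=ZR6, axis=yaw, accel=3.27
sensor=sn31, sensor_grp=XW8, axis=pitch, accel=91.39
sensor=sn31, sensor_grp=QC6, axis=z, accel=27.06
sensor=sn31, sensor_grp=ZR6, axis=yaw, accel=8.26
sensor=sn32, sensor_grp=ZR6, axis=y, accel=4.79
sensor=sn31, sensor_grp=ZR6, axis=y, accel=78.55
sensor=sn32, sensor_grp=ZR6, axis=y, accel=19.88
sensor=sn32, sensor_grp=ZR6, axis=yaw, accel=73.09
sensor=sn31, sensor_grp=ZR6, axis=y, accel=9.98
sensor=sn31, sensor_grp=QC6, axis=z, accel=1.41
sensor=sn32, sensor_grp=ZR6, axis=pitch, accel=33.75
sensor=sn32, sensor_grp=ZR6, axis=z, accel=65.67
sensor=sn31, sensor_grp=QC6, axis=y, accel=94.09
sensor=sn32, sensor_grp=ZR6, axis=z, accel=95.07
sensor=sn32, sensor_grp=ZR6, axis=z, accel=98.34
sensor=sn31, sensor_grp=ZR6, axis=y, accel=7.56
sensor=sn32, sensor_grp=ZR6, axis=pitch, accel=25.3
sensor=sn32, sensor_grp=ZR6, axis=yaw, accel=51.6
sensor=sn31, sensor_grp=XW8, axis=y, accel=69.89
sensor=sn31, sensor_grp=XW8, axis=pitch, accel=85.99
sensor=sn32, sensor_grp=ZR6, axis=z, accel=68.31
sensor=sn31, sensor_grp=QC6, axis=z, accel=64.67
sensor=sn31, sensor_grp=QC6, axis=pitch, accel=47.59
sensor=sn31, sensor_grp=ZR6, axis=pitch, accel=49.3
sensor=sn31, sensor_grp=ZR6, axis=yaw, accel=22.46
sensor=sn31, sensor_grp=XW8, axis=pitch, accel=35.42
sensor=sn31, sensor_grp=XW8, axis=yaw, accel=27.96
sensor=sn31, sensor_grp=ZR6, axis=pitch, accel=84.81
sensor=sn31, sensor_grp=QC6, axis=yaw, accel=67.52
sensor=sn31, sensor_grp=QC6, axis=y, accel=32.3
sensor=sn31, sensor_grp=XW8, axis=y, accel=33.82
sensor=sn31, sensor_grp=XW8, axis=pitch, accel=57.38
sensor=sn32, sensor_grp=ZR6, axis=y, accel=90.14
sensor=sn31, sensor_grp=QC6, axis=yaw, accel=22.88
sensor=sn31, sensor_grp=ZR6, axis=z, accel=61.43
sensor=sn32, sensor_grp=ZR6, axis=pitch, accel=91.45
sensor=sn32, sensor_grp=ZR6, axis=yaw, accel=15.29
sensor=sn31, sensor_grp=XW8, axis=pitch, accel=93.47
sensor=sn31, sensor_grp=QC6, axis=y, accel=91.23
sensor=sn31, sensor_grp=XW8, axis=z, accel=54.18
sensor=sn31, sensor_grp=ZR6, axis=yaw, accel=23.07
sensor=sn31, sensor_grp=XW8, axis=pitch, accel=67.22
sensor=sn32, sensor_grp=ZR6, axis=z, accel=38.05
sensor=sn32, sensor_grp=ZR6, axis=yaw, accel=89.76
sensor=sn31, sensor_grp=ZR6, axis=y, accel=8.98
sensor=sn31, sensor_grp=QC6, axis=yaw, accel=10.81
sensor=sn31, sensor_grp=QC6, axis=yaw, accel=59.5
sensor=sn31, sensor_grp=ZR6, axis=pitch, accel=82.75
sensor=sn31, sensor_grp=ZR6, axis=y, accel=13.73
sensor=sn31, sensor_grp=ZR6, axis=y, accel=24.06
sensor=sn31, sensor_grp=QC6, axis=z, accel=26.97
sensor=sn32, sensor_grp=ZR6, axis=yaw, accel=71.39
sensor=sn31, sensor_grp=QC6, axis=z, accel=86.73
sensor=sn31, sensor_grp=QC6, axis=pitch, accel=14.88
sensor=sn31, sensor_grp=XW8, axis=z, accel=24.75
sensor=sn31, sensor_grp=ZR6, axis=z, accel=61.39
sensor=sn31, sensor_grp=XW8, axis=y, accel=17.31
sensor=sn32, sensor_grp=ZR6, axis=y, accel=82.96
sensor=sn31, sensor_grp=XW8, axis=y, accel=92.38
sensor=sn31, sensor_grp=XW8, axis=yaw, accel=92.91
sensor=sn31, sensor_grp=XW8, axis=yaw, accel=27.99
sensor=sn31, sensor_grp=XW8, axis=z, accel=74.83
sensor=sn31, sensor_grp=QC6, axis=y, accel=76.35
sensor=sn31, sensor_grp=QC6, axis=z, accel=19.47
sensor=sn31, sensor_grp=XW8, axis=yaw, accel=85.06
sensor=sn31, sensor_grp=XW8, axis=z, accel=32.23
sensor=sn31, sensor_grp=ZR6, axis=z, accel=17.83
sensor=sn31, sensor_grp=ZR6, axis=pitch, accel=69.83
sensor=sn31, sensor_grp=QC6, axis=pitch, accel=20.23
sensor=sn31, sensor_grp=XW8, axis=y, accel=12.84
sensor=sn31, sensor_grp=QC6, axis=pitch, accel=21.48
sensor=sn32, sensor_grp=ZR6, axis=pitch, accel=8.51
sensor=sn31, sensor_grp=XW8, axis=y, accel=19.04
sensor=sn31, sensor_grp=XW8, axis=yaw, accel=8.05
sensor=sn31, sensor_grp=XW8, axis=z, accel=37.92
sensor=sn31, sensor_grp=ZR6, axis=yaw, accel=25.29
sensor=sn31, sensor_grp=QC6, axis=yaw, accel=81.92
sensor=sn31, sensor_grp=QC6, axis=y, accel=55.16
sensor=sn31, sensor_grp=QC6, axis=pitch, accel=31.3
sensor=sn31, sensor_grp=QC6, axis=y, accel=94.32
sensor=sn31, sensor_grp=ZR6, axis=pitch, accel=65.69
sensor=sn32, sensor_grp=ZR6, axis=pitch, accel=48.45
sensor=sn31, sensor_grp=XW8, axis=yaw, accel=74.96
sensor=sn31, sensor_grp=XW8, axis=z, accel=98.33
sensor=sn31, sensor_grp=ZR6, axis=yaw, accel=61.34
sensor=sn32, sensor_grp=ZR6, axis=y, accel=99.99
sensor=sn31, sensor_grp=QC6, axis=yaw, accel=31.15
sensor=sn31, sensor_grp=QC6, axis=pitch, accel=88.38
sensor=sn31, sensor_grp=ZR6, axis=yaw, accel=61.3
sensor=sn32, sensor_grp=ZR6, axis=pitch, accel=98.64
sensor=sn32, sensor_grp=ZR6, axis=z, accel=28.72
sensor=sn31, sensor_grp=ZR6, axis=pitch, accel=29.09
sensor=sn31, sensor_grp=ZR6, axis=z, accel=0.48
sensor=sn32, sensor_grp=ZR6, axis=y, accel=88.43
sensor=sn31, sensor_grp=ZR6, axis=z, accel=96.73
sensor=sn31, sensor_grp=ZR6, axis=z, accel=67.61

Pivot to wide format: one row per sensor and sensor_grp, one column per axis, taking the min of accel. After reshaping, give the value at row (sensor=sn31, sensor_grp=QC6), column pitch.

Rows with sensor=sn31, sensor_grp=QC6 and axis=pitch: accel values are 47.59, 14.88, 20.23, 21.48, 31.3, 88.38.
min(47.59, 14.88, 20.23, 21.48, 31.3, 88.38) = 14.88.

14.88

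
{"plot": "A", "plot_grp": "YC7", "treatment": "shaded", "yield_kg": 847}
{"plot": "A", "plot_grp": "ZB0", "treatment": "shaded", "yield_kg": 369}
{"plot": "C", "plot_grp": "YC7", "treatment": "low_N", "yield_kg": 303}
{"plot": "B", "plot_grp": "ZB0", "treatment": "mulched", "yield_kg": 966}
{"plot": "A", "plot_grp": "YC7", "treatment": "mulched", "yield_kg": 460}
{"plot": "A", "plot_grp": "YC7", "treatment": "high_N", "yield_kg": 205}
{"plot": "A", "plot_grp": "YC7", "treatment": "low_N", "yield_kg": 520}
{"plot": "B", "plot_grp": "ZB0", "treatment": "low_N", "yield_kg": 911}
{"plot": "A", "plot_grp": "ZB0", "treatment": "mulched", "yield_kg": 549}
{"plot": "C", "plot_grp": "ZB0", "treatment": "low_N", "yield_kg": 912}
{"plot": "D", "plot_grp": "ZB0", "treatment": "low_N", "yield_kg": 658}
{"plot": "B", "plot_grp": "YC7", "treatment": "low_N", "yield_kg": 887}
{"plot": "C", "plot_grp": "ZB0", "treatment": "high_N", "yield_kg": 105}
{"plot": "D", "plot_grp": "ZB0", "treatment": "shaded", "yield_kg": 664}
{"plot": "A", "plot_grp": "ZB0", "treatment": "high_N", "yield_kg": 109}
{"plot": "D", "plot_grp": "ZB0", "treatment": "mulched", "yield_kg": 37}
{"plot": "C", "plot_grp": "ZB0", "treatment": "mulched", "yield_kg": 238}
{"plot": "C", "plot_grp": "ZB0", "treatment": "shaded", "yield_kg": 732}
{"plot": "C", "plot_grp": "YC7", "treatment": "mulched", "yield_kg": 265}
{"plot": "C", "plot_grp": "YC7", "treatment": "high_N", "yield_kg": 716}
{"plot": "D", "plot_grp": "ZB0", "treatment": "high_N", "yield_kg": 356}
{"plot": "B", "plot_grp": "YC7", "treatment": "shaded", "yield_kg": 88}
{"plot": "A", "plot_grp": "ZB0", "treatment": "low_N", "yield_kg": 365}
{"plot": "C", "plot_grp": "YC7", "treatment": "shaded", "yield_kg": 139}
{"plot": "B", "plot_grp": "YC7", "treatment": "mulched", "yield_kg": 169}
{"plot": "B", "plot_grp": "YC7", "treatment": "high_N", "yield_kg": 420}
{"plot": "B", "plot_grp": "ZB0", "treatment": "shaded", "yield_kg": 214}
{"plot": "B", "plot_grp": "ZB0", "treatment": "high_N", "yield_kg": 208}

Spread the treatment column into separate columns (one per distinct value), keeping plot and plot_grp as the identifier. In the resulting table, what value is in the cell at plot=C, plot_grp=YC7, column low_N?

303

Wide layout: rows indexed by plot and plot_grp, columns are the 4 distinct treatment values (shaded, low_N, mulched, high_N).
Cell (plot=C, plot_grp=YC7, treatment=low_N) draws from the long row where plot=C, plot_grp=YC7 and treatment=low_N, which has yield_kg=303.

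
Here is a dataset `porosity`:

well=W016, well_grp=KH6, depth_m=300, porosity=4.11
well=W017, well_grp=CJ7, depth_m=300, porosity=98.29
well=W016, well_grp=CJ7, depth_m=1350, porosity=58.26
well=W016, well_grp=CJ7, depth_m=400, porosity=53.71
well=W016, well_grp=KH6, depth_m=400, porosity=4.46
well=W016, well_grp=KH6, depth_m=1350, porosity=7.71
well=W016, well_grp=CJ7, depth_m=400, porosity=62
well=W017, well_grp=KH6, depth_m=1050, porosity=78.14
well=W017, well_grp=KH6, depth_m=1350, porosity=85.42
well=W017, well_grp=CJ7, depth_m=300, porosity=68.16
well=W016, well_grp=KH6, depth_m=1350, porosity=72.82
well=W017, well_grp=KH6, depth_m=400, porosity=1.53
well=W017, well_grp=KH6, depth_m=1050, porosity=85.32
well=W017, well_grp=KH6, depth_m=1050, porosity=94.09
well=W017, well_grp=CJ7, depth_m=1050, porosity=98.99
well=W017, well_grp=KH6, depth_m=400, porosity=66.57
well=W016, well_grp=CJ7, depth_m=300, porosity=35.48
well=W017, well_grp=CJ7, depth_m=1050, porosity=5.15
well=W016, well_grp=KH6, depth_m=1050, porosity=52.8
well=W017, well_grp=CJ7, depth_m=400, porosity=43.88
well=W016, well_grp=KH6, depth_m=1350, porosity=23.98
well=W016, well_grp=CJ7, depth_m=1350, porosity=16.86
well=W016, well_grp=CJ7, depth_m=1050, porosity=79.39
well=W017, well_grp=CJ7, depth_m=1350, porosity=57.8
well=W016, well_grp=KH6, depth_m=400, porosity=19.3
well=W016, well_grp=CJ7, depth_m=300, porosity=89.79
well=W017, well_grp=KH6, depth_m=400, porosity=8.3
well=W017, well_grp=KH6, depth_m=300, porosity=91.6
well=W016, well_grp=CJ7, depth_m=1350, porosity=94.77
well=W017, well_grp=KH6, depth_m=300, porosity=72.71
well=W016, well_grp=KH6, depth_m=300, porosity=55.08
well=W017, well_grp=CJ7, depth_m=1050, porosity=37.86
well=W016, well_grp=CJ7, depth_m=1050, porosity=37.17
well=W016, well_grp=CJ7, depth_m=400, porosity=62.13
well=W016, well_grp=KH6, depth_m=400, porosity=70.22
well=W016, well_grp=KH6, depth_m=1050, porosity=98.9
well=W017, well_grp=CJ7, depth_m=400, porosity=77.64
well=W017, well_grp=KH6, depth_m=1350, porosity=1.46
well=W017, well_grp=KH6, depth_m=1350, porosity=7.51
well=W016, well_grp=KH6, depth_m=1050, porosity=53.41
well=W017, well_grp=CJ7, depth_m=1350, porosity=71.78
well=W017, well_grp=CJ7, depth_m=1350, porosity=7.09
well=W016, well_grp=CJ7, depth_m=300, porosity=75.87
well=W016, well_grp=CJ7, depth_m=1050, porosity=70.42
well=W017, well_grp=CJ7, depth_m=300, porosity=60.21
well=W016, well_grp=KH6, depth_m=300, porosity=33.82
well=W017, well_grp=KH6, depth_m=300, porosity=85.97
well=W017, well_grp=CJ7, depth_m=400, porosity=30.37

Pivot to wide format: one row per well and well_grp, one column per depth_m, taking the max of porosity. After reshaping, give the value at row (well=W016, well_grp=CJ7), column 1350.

94.77

Rows with well=W016, well_grp=CJ7 and depth_m=1350: porosity values are 58.26, 16.86, 94.77.
max(58.26, 16.86, 94.77) = 94.77.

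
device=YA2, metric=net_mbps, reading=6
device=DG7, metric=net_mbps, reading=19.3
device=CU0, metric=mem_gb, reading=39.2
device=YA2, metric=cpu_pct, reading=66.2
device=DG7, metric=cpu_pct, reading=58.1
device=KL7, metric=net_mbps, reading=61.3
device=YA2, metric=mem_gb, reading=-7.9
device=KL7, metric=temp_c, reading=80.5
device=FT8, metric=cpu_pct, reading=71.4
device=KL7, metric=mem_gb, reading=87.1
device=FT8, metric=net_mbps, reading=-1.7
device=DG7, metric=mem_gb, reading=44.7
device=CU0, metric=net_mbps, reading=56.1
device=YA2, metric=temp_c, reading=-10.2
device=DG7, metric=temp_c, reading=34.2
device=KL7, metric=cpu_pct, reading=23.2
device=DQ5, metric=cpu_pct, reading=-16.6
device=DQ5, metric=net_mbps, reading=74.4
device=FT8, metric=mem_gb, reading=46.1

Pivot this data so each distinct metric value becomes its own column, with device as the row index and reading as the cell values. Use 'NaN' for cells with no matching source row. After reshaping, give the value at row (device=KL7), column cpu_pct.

23.2

The long row with device=KL7, metric=cpu_pct has reading=23.2.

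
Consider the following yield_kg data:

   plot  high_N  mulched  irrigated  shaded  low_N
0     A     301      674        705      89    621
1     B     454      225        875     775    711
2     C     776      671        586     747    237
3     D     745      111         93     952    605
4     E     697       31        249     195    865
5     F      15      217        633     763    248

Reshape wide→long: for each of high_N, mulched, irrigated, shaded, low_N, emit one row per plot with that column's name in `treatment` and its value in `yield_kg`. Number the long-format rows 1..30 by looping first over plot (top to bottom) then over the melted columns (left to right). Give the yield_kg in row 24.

30 rows total (6 × 5). Row 24: index ⌊(24-1)/5⌋ = 4 into plot → E; (24-1) mod 5 = 3 into the melted columns → shaded.
So row 24 is (E, shaded, 195); yield_kg = 195.

195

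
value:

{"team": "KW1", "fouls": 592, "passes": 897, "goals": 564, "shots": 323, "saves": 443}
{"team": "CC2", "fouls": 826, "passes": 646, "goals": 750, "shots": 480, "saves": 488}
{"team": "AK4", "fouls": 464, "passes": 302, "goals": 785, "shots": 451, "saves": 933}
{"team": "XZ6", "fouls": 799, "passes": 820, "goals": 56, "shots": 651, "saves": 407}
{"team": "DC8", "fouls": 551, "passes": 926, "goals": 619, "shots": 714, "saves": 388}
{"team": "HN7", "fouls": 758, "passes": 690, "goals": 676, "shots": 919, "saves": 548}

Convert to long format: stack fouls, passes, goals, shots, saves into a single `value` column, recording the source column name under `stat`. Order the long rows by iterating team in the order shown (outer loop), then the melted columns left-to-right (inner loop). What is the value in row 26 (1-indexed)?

758

30 rows total (6 × 5). Row 26: index ⌊(26-1)/5⌋ = 5 into team → HN7; (26-1) mod 5 = 0 into the melted columns → fouls.
So row 26 is (HN7, fouls, 758); value = 758.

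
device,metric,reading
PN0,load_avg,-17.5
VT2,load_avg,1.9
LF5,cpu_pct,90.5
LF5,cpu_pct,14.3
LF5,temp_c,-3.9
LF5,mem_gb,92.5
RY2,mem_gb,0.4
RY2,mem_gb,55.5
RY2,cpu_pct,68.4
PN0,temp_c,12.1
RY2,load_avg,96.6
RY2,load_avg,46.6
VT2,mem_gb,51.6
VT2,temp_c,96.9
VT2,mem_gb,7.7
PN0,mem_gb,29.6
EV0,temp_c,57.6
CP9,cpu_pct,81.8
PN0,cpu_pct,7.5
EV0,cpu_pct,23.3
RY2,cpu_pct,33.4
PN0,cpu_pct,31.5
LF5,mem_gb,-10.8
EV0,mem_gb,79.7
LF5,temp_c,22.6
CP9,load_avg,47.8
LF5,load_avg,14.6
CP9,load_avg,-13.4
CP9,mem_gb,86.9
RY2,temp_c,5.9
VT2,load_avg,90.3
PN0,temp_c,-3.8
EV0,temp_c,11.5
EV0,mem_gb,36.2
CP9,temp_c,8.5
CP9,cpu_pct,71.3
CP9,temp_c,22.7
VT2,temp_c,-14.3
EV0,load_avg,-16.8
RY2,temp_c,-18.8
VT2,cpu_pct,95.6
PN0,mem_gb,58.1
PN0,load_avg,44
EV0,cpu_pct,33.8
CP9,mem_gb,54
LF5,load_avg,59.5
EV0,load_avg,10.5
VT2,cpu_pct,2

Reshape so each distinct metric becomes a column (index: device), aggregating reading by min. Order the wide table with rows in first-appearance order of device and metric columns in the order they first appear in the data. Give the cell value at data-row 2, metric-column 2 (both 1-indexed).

2

With rows in first-appearance order of device, row 2 is device=VT2. metric columns in first-appearance order: load_avg, cpu_pct, temp_c, mem_gb; column 2 is cpu_pct.
Long rows with device=VT2, metric=cpu_pct: min(95.6, 2) = 2.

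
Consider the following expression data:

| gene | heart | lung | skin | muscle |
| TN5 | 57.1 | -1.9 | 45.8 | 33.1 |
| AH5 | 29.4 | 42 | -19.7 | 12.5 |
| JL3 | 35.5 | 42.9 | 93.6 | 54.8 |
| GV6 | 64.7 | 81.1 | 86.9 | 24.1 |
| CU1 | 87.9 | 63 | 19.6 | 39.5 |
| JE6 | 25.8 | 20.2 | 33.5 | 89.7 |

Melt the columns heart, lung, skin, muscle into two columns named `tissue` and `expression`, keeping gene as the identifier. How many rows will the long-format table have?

24

6 gene values × 4 melted columns = 24 rows.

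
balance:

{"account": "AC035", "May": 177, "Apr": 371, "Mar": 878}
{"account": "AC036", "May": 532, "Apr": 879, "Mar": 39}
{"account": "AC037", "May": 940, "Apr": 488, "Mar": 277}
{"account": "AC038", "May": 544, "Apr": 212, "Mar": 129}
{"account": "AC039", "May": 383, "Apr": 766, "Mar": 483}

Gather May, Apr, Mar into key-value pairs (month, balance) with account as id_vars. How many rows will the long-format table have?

15

5 account values × 3 melted columns = 15 rows.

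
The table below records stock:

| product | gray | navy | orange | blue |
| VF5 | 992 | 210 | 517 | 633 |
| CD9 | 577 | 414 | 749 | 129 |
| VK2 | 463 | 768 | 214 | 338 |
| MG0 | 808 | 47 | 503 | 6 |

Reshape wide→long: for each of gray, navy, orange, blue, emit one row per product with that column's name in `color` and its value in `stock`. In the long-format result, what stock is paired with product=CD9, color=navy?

414

Unpivoting turns each (product, wide-column) pair into one long row.
The wide cell at row CD9, column navy holds 414, so the long row (CD9, navy) has stock=414.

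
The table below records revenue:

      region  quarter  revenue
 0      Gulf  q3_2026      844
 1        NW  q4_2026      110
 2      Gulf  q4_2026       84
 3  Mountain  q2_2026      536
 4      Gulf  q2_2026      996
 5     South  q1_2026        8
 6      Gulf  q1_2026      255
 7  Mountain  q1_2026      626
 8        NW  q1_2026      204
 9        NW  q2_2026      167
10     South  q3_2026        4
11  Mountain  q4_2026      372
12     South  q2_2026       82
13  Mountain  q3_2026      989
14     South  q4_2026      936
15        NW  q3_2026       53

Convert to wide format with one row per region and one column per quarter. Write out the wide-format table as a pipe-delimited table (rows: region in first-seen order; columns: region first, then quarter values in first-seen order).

Columns: region plus the 4 distinct quarter values (q3_2026, q4_2026, q2_2026, q1_2026).
For example, row Gulf column q3_2026 takes revenue=844 from the long row (Gulf, q3_2026).

| region | q3_2026 | q4_2026 | q2_2026 | q1_2026 |
| Gulf | 844 | 84 | 996 | 255 |
| NW | 53 | 110 | 167 | 204 |
| Mountain | 989 | 372 | 536 | 626 |
| South | 4 | 936 | 82 | 8 |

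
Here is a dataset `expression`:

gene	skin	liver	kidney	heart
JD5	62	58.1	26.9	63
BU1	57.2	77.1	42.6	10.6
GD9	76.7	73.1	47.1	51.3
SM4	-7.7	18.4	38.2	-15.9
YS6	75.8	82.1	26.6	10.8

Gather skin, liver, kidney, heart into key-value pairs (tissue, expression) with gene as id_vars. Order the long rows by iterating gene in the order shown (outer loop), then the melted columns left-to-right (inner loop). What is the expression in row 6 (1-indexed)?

77.1

20 rows total (5 × 4). Row 6: index ⌊(6-1)/4⌋ = 1 into gene → BU1; (6-1) mod 4 = 1 into the melted columns → liver.
So row 6 is (BU1, liver, 77.1); expression = 77.1.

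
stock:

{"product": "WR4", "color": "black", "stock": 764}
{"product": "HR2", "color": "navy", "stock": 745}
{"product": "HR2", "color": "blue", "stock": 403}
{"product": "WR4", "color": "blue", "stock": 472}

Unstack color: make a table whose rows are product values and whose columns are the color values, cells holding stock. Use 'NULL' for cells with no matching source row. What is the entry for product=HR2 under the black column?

NULL

No long-format row has product=HR2 and color=black, so the cell is NULL.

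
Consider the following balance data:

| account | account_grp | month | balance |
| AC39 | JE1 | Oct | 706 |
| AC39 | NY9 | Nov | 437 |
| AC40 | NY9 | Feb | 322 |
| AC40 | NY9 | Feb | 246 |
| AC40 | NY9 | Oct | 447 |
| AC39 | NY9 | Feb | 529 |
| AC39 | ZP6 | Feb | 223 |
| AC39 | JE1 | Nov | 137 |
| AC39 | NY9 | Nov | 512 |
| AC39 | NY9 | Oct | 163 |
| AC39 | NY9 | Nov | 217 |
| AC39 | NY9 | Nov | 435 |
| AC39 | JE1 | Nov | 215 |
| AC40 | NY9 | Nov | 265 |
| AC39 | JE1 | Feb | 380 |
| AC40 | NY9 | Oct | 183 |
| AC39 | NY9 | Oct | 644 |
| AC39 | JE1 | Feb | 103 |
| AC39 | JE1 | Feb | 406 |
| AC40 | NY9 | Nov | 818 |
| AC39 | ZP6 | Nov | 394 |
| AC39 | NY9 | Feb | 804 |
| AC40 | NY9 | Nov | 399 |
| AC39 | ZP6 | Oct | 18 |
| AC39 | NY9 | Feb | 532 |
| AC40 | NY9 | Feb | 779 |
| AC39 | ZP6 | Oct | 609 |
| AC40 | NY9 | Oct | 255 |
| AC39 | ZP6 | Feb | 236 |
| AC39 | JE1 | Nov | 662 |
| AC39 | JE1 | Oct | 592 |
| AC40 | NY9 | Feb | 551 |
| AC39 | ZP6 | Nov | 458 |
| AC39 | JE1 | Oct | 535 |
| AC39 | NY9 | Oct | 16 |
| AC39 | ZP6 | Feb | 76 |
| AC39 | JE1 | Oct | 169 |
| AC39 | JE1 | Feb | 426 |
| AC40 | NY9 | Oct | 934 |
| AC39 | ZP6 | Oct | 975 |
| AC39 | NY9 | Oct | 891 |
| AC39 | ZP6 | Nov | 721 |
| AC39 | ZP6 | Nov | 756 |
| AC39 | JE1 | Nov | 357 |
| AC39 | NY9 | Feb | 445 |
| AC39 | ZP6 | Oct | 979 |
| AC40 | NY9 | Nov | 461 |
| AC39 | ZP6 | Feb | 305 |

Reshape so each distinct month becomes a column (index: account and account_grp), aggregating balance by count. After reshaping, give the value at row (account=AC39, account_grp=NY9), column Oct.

Rows with account=AC39, account_grp=NY9 and month=Oct: balance values are 163, 644, 16, 891.
4 rows match — count = 4.

4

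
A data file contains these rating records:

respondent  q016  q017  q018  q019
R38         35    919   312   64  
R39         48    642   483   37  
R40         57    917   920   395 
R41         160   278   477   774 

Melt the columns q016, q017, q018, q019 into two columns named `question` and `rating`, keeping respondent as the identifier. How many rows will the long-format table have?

4 respondent values × 4 melted columns = 16 rows.

16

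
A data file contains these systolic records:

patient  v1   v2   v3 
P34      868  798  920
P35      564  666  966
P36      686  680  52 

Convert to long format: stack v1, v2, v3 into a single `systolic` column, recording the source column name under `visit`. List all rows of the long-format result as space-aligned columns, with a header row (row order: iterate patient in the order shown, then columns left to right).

patient  visit  systolic
P34      v1     868     
P34      v2     798     
P34      v3     920     
P35      v1     564     
P35      v2     666     
P35      v3     966     
P36      v1     686     
P36      v2     680     
P36      v3     52      

Each (patient, column) pair becomes one row: 3 × 3 = 9 rows.
For example, (P34, v1) → systolic=868.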